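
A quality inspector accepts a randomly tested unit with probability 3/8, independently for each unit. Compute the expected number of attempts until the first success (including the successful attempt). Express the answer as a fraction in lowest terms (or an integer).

For a geometric distribution, E[trials] = 1/p = 1/(3/8) = 8/3.

8/3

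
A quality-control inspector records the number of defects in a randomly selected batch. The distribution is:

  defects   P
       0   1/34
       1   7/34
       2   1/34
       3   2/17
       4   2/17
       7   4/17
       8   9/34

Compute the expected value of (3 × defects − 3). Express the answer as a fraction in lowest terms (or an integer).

E[3x-3] = (1/34)·(-3) + (7/34)·0 + (1/34)·3 + (2/17)·6 + (2/17)·9 + (4/17)·18 + (9/34)·21
     = 393/34

393/34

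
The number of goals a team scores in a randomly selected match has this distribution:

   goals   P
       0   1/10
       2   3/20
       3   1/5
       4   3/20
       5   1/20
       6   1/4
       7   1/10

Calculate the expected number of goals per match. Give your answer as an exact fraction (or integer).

79/20

E[X] = (1/10)·0 + (3/20)·2 + (1/5)·3 + (3/20)·4 + (1/20)·5 + (1/4)·6 + (1/10)·7
     = 79/20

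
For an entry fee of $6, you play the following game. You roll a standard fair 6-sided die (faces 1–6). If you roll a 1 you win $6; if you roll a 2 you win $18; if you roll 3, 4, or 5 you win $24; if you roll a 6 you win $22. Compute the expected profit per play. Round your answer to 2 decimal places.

E[payout] = (1/6)·6 + (1/6)·18 + (1/6)·22 + (1/2)·24 = 59/3
Expected profit = 59/3 − 6 = 41/3 ≈ $13.67

$13.67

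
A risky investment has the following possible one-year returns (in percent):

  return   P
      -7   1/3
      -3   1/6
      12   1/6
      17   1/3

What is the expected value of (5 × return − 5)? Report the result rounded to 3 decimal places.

19.167

E[5x-5] = (1/3)·(-40) + (1/6)·(-20) + (1/6)·55 + (1/3)·80
     = 115/6 ≈ 19.167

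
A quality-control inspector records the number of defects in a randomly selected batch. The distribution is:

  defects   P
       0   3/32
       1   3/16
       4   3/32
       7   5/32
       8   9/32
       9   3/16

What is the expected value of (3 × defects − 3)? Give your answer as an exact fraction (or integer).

E[3x-3] = (3/32)·(-3) + (3/16)·0 + (3/32)·9 + (5/32)·18 + (9/32)·21 + (3/16)·24
     = 441/32

441/32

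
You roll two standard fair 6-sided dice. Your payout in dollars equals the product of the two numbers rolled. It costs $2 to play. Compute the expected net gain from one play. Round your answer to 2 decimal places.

$10.25

Distribution of the product of the two numbers rolled: 1 w.p. 1/36, 2 w.p. 1/18, 3 w.p. 1/18, 4 w.p. 1/12, 5 w.p. 1/18, 6 w.p. 1/9, …
E[payout] = (1/36)·1 + (1/18)·2 + (1/18)·3 + (1/12)·4 + (1/18)·5 + (1/9)·6 + (1/18)·8 + (1/36)·9 + (1/18)·10 + (1/9)·12 + (1/18)·15 + (1/36)·16 + (1/18)·18 + (1/18)·20 + (1/18)·24 + (1/36)·25 + (1/18)·30 + (1/36)·36 = 49/4
Expected profit = 49/4 − 2 = 41/4 ≈ $10.25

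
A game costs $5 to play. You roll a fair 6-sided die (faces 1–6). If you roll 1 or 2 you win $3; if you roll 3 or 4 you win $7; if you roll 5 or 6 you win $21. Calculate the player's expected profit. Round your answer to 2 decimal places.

$5.33

E[payout] = (1/3)·3 + (1/3)·7 + (1/3)·21 = 31/3
Expected profit = 31/3 − 5 = 16/3 ≈ $5.33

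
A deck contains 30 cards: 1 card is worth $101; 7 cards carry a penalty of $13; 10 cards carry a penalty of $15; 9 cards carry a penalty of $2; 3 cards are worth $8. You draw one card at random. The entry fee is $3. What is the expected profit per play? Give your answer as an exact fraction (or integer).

E[payout] = (1/30)·101 + (7/30)·(-13) + (10/30)·(-15) + (9/30)·(-2) + (3/30)·8 = -67/15
Expected profit = -67/15 − 3 = -112/15

-112/15 dollars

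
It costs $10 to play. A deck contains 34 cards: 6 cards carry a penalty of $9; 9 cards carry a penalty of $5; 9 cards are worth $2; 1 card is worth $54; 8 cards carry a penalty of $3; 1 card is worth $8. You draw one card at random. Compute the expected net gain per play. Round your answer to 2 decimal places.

-$11.26

E[payout] = (6/34)·(-9) + (9/34)·(-5) + (9/34)·2 + (1/34)·54 + (8/34)·(-3) + (1/34)·8 = -43/34
Expected profit = -43/34 − 10 = -383/34 ≈ -$11.26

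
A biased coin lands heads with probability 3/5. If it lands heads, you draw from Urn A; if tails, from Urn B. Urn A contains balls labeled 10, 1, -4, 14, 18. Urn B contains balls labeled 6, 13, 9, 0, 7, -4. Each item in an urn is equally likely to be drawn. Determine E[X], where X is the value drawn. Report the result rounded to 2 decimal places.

6.75

E[X | Urn A] = (10 + 1 − 4 + 14 + 18)/5 = 39/5
E[X | Urn B] = (6 + 13 + 9 + 0 + 7 − 4)/6 = 31/6
E[X] = (3/5)·39/5 + (2/5)·31/6 = 506/75 ≈ 6.75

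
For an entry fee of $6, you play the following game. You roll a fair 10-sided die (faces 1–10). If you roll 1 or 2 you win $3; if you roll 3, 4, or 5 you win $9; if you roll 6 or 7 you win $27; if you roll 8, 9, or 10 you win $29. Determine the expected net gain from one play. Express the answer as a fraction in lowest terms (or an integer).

57/5 dollars

E[payout] = (1/5)·3 + (3/10)·9 + (1/5)·27 + (3/10)·29 = 87/5
Expected profit = 87/5 − 6 = 57/5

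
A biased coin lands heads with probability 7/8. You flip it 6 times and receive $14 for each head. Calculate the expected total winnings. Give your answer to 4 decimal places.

E[#heads] = 6·7/8 = 21/4 (linearity over flips).
E[winnings] = 14·21/4 = 147/2.
≈ 73.5000

$73.5000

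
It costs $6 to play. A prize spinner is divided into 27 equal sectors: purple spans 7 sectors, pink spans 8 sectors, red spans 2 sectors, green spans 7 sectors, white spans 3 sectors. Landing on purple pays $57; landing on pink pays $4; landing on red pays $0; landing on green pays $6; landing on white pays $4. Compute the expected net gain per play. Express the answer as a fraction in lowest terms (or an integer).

323/27 dollars

E[payout] = (7/27)·57 + (8/27)·4 + (2/27)·0 + (7/27)·6 + (3/27)·4 = 485/27
Expected profit = 485/27 − 6 = 323/27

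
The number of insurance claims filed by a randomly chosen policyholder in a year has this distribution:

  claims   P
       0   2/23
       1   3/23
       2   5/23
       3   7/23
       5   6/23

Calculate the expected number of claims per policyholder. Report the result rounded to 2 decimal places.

E[X] = (2/23)·0 + (3/23)·1 + (5/23)·2 + (7/23)·3 + (6/23)·5
     = 64/23 ≈ 2.78

2.78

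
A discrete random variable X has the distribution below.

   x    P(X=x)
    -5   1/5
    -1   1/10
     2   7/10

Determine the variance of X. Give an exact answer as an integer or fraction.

781/100

E[X] = (1/5)·(-5) + (1/10)·(-1) + (7/10)·2 = 3/10
E[X²] = (1/5)·25 + (1/10)·1 + (7/10)·4 = 79/10
Var(X) = 79/10 − (3/10)² = 781/100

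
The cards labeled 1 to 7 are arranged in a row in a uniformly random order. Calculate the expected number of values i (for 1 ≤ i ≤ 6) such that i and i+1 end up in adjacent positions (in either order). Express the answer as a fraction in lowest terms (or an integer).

For each i ∈ {1,…,6}, let Xᵢ = 1 if i and i+1 are adjacent. P(Xᵢ=1) = 2·(7−1)!/7! = 2/7.
By linearity, E[ΣXᵢ] = (6)·(2/7) = 12/7.

12/7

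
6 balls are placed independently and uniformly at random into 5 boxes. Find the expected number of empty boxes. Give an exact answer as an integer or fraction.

Let Xⱼ=1 if box j is empty. P(Xⱼ=1) = ((5-1)/5)^6 = 4096/15625.
By linearity, E[#empty] = 5·4096/15625 = 4096/3125.

4096/3125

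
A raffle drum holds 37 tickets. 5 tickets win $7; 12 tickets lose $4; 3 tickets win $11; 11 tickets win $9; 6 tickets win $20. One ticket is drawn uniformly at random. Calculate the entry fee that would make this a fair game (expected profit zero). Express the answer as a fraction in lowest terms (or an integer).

239/37 dollars

E[payout] = (5/37)·7 + (12/37)·(-4) + (3/37)·11 + (11/37)·9 + (6/37)·20 = 239/37
Fair fee = E[payout] = 239/37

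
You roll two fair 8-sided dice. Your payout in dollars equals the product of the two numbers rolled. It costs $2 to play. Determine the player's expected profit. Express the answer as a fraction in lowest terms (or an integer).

73/4 dollars

Distribution of the product of the two numbers rolled: 1 w.p. 1/64, 2 w.p. 1/32, 3 w.p. 1/32, 4 w.p. 3/64, 5 w.p. 1/32, 6 w.p. 1/16, …
E[payout] = (1/64)·1 + (1/32)·2 + (1/32)·3 + (3/64)·4 + (1/32)·5 + (1/16)·6 + (1/32)·7 + (1/16)·8 + (1/64)·9 + (1/32)·10 + (1/16)·12 + (1/32)·14 + (1/32)·15 + (3/64)·16 + (1/32)·18 + (1/32)·20 + (1/32)·21 + (1/16)·24 + (1/64)·25 + (1/32)·28 + (1/32)·30 + (1/32)·32 + (1/32)·35 + (1/64)·36 + (1/32)·40 + (1/32)·42 + (1/32)·48 + (1/64)·49 + (1/32)·56 + (1/64)·64 = 81/4
Expected profit = 81/4 − 2 = 73/4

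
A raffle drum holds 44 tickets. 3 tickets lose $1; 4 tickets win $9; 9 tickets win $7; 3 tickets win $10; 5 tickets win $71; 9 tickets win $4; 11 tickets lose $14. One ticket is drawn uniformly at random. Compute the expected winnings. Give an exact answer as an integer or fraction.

33/4 dollars

E[payout] = (3/44)·(-1) + (4/44)·9 + (9/44)·7 + (3/44)·10 + (5/44)·71 + (9/44)·4 + (11/44)·(-14) = 33/4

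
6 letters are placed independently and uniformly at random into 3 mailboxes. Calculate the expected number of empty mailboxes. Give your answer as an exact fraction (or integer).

64/243

Let Xⱼ=1 if mailbox j is empty. P(Xⱼ=1) = ((3-1)/3)^6 = 64/729.
By linearity, E[#empty] = 3·64/729 = 64/243.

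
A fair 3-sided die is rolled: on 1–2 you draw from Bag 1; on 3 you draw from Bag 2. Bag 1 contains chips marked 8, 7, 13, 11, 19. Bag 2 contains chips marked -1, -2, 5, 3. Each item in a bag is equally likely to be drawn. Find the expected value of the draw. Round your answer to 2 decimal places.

8.15

E[X | Bag 1] = (8 + 7 + 13 + 11 + 19)/5 = 58/5
E[X | Bag 2] = (-1 − 2 + 5 + 3)/4 = 5/4
E[X] = (2/3)·58/5 + (1/3)·5/4 = 163/20 ≈ 8.15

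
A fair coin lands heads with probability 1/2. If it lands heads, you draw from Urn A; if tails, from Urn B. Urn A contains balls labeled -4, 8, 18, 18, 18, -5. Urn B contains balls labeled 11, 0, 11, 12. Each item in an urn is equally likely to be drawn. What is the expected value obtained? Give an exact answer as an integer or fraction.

E[X | Urn A] = (-4 + 8 + 18 + 18 + 18 − 5)/6 = 53/6
E[X | Urn B] = (11 + 0 + 11 + 12)/4 = 17/2
E[X] = (1/2)·53/6 + (1/2)·17/2 = 26/3

26/3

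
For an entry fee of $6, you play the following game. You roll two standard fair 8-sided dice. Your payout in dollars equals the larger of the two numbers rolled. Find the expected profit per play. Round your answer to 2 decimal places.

Distribution of the larger of the two numbers rolled: 1 w.p. 1/64, 2 w.p. 3/64, 3 w.p. 5/64, 4 w.p. 7/64, 5 w.p. 9/64, 6 w.p. 11/64, …
E[payout] = (1/64)·1 + (3/64)·2 + (5/64)·3 + (7/64)·4 + (9/64)·5 + (11/64)·6 + (13/64)·7 + (15/64)·8 = 93/16
Expected profit = 93/16 − 6 = -3/16 ≈ -$0.19

-$0.19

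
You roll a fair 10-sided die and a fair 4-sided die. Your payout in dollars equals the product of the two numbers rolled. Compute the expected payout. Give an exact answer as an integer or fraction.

55/4 dollars

Distribution of the product of the two numbers rolled: 1 w.p. 1/40, 2 w.p. 1/20, 3 w.p. 1/20, 4 w.p. 3/40, 5 w.p. 1/40, 6 w.p. 3/40, …
E[payout] = (1/40)·1 + (1/20)·2 + (1/20)·3 + (3/40)·4 + (1/40)·5 + (3/40)·6 + (1/40)·7 + (3/40)·8 + (1/20)·9 + (1/20)·10 + (3/40)·12 + (1/40)·14 + (1/40)·15 + (1/20)·16 + (1/20)·18 + (1/20)·20 + (1/40)·21 + (1/20)·24 + (1/40)·27 + (1/40)·28 + (1/40)·30 + (1/40)·32 + (1/40)·36 + (1/40)·40 = 55/4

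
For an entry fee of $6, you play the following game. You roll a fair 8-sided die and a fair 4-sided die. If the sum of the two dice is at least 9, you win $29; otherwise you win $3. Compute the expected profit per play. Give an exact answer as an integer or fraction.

41/8 dollars

E[payout] = (11/16)·3 + (5/16)·29 = 89/8
Expected profit = 89/8 − 6 = 41/8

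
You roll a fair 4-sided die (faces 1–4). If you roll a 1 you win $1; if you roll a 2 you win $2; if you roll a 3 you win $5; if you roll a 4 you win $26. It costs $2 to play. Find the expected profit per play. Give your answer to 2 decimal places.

$6.50

E[payout] = (1/4)·1 + (1/4)·2 + (1/4)·5 + (1/4)·26 = 17/2
Expected profit = 17/2 − 2 = 13/2 ≈ $6.50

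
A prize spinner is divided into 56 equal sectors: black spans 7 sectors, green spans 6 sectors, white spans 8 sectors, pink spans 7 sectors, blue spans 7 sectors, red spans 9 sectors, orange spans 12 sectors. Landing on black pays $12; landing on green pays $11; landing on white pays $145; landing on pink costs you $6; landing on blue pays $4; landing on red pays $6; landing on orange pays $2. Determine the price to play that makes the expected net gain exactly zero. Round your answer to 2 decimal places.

E[payout] = (7/56)·12 + (6/56)·11 + (8/56)·145 + (7/56)·(-6) + (7/56)·4 + (9/56)·6 + (12/56)·2 = 687/28
Fair fee = E[payout] = 687/28 ≈ $24.54

$24.54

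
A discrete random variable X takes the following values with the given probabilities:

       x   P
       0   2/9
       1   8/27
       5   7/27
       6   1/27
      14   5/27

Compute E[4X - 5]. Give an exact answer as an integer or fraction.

E[4x-5] = (2/9)·(-5) + (8/27)·(-1) + (7/27)·15 + (1/27)·19 + (5/27)·51
     = 341/27

341/27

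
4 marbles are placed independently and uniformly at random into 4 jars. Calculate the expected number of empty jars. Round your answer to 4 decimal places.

Let Xⱼ=1 if jar j is empty. P(Xⱼ=1) = ((4-1)/4)^4 = 81/256.
By linearity, E[#empty] = 4·81/256 = 81/64.
≈ 1.2656

1.2656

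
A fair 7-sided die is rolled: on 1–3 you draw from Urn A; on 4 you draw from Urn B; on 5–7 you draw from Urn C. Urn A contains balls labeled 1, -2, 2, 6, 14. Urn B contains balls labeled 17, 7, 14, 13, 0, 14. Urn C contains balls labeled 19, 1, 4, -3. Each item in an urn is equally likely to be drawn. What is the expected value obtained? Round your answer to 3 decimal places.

5.598

E[X | Urn A] = (1 − 2 + 2 + 6 + 14)/5 = 21/5
E[X | Urn B] = (17 + 7 + 14 + 13 + 0 + 14)/6 = 65/6
E[X | Urn C] = (19 + 1 + 4 − 3)/4 = 21/4
E[X] = (3/7)·21/5 + (1/7)·65/6 + (3/7)·21/4 = 2351/420 ≈ 5.598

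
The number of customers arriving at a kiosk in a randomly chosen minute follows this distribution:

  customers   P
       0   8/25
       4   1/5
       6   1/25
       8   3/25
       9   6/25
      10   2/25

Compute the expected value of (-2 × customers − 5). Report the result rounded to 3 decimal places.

-14.920

E[-2x-5] = (8/25)·(-5) + (1/5)·(-13) + (1/25)·(-17) + (3/25)·(-21) + (6/25)·(-23) + (2/25)·(-25)
     = -373/25 ≈ -14.920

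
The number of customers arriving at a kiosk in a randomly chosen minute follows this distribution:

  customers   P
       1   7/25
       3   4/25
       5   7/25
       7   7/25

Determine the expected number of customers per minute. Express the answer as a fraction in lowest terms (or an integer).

103/25

E[X] = (7/25)·1 + (4/25)·3 + (7/25)·5 + (7/25)·7
     = 103/25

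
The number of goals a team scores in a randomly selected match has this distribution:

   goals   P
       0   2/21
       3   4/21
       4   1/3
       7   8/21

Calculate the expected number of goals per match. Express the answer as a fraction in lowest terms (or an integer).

E[X] = (2/21)·0 + (4/21)·3 + (1/3)·4 + (8/21)·7
     = 32/7

32/7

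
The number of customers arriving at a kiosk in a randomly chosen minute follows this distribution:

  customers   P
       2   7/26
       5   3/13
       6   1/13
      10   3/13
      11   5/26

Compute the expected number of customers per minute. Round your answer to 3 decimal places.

E[X] = (7/26)·2 + (3/13)·5 + (1/13)·6 + (3/13)·10 + (5/26)·11
     = 171/26 ≈ 6.577

6.577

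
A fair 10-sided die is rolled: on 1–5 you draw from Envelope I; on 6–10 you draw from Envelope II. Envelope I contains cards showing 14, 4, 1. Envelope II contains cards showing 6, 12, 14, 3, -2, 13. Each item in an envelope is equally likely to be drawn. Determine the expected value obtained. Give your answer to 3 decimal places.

E[X | Envelope I] = (14 + 4 + 1)/3 = 19/3
E[X | Envelope II] = (6 + 12 + 14 + 3 − 2 + 13)/6 = 23/3
E[X] = (1/2)·19/3 + (1/2)·23/3 = 7 ≈ 7.000

7.000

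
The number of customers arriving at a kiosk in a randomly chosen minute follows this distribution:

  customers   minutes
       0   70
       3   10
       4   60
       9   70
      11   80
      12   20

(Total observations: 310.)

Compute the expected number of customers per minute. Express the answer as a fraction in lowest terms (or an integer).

202/31

Total = 310, so P(customers=0) = 70/310, etc.
E[X] = (7/31)·0 + (1/31)·3 + (6/31)·4 + (7/31)·9 + (8/31)·11 + (2/31)·12
     = 202/31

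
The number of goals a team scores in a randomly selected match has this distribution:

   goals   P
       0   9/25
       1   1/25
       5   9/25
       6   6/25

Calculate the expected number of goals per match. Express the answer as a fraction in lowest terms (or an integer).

E[X] = (9/25)·0 + (1/25)·1 + (9/25)·5 + (6/25)·6
     = 82/25

82/25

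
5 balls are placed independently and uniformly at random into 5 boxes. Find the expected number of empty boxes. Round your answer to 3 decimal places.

Let Xⱼ=1 if box j is empty. P(Xⱼ=1) = ((5-1)/5)^5 = 1024/3125.
By linearity, E[#empty] = 5·1024/3125 = 1024/625.
≈ 1.638

1.638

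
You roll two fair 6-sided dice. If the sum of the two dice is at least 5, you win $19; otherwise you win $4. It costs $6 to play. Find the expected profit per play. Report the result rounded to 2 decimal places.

$10.50

E[payout] = (1/6)·4 + (5/6)·19 = 33/2
Expected profit = 33/2 − 6 = 21/2 ≈ $10.50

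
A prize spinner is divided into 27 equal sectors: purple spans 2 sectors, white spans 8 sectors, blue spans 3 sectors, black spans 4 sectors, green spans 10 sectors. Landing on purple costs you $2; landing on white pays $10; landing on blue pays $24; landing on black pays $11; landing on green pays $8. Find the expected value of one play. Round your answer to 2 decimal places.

E[payout] = (2/27)·(-2) + (8/27)·10 + (3/27)·24 + (4/27)·11 + (10/27)·8 = 272/27
≈ $10.07

$10.07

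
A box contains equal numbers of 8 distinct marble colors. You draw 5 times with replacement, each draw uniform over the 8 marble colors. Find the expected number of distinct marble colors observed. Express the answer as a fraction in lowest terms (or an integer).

15961/4096

Let Xⱼ=1 if type j appears at least once. P(Xⱼ=1) = 1 − ((8−1)/8)^5 = 15961/32768.
E[#distinct] = 8·15961/32768 = 15961/4096.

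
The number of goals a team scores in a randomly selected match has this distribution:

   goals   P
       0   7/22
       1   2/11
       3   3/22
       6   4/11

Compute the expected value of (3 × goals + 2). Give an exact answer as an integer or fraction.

E[3x+2] = (7/22)·2 + (2/11)·5 + (3/22)·11 + (4/11)·20
     = 227/22

227/22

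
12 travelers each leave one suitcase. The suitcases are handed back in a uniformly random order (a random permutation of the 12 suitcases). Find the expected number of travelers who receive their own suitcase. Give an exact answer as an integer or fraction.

Let Xᵢ = 1 if person i gets their own suitcase. For each i, P(Xᵢ=1) = 1/12.
By linearity of expectation, E[X₁+…+X_12] = 12·(1/12) = 1.

1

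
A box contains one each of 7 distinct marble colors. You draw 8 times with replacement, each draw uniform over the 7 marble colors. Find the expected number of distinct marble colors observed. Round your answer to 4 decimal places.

Let Xⱼ=1 if type j appears at least once. P(Xⱼ=1) = 1 − ((7−1)/7)^8 = 4085185/5764801.
E[#distinct] = 7·4085185/5764801 = 4085185/823543.
≈ 4.9605

4.9605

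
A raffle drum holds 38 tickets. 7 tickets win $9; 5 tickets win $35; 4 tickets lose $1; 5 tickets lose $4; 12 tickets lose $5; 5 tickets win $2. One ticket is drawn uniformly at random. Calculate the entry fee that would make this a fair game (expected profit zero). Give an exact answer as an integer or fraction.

E[payout] = (7/38)·9 + (5/38)·35 + (4/38)·(-1) + (5/38)·(-4) + (12/38)·(-5) + (5/38)·2 = 82/19
Fair fee = E[payout] = 82/19

82/19 dollars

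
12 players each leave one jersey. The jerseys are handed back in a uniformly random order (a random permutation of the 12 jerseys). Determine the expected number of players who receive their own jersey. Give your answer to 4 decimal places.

1.0000

Let Xᵢ = 1 if person i gets their own jersey. For each i, P(Xᵢ=1) = 1/12.
By linearity of expectation, E[X₁+…+X_12] = 12·(1/12) = 1.
≈ 1.0000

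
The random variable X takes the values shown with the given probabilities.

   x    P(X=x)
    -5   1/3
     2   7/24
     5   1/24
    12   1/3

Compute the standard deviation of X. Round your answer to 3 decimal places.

6.984

E[X] = 25/8, E[X²] = 1405/24
Var(X) = E[X²] − (E[X])² = 1405/24 − 625/64 = 9365/192
SD(X) = √(9365/192) ≈ 6.984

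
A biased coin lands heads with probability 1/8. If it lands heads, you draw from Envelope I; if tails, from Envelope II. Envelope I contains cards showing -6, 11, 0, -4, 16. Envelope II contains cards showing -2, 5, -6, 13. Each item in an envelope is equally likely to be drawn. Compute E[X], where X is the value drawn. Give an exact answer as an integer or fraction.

E[X | Envelope I] = (-6 + 11 + 0 − 4 + 16)/5 = 17/5
E[X | Envelope II] = (-2 + 5 − 6 + 13)/4 = 5/2
E[X] = (1/8)·17/5 + (7/8)·5/2 = 209/80

209/80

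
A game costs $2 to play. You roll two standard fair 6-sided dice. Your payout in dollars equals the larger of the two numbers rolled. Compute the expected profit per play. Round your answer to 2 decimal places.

$2.47

Distribution of the larger of the two numbers rolled: 1 w.p. 1/36, 2 w.p. 1/12, 3 w.p. 5/36, 4 w.p. 7/36, 5 w.p. 1/4, 6 w.p. 11/36
E[payout] = (1/36)·1 + (1/12)·2 + (5/36)·3 + (7/36)·4 + (1/4)·5 + (11/36)·6 = 161/36
Expected profit = 161/36 − 2 = 89/36 ≈ $2.47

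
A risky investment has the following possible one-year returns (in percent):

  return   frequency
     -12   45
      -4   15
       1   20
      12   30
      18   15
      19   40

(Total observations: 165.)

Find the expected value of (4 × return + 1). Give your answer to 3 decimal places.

Total = 165, so P(return=-12) = 45/165, etc.
E[4x+1] = (3/11)·(-47) + (1/11)·(-15) + (4/33)·5 + (2/11)·49 + (1/11)·73 + (8/33)·77
     = 227/11 ≈ 20.636

20.636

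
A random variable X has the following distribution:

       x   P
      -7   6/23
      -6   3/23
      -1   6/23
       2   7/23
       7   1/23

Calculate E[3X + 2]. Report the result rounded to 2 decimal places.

E[3x+2] = (6/23)·(-19) + (3/23)·(-16) + (6/23)·(-1) + (7/23)·8 + (1/23)·23
     = -89/23 ≈ -3.87

-3.87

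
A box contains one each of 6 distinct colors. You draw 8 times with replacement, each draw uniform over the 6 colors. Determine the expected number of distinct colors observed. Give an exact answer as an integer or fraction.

Let Xⱼ=1 if type j appears at least once. P(Xⱼ=1) = 1 − ((6−1)/6)^8 = 1288991/1679616.
E[#distinct] = 6·1288991/1679616 = 1288991/279936.

1288991/279936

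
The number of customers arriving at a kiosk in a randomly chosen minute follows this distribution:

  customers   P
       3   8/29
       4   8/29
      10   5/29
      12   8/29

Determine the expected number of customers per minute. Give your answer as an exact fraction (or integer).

202/29

E[X] = (8/29)·3 + (8/29)·4 + (5/29)·10 + (8/29)·12
     = 202/29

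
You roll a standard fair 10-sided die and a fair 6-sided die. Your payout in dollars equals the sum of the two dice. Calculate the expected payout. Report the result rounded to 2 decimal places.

Distribution of the sum of the two dice: 2 w.p. 1/60, 3 w.p. 1/30, 4 w.p. 1/20, 5 w.p. 1/15, 6 w.p. 1/12, 7 w.p. 1/10, …
E[payout] = (1/60)·2 + (1/30)·3 + (1/20)·4 + (1/15)·5 + (1/12)·6 + (1/10)·7 + (1/10)·8 + (1/10)·9 + (1/10)·10 + (1/10)·11 + (1/12)·12 + (1/15)·13 + (1/20)·14 + (1/30)·15 + (1/60)·16 = 9
≈ $9.00

$9.00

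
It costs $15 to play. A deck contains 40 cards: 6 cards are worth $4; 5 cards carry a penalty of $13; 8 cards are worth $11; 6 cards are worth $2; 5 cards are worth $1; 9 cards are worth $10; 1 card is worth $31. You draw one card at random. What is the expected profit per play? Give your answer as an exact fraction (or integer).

E[payout] = (6/40)·4 + (5/40)·(-13) + (8/40)·11 + (6/40)·2 + (5/40)·1 + (9/40)·10 + (1/40)·31 = 37/8
Expected profit = 37/8 − 15 = -83/8

-83/8 dollars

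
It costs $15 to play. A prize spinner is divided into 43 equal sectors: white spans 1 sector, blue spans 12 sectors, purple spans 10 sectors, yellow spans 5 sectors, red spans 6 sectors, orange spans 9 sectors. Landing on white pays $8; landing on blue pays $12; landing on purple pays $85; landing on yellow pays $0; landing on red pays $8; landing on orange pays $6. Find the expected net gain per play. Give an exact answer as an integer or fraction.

459/43 dollars

E[payout] = (1/43)·8 + (12/43)·12 + (10/43)·85 + (5/43)·0 + (6/43)·8 + (9/43)·6 = 1104/43
Expected profit = 1104/43 − 15 = 459/43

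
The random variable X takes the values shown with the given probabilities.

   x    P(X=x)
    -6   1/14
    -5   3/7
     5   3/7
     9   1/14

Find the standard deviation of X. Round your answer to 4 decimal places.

E[X] = 3/14, E[X²] = 417/14
Var(X) = E[X²] − (E[X])² = 417/14 − 9/196 = 5829/196
SD(X) = √(5829/196) ≈ 5.4534

5.4534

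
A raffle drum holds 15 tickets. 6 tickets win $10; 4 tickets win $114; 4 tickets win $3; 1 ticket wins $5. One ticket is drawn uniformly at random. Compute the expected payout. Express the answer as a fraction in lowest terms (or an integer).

E[payout] = (6/15)·10 + (4/15)·114 + (4/15)·3 + (1/15)·5 = 533/15

533/15 dollars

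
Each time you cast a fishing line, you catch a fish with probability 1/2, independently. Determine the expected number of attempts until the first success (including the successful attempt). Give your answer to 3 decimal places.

For a geometric distribution, E[trials] = 1/p = 1/(1/2) = 2.
≈ 2.000

2.000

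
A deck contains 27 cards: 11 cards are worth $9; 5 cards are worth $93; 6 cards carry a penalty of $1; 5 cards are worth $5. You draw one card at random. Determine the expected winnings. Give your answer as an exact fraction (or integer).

E[payout] = (11/27)·9 + (5/27)·93 + (6/27)·(-1) + (5/27)·5 = 583/27

583/27 dollars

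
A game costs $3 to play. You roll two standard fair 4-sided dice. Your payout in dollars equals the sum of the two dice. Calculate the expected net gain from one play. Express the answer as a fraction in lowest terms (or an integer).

Distribution of the sum of the two dice: 2 w.p. 1/16, 3 w.p. 1/8, 4 w.p. 3/16, 5 w.p. 1/4, 6 w.p. 3/16, 7 w.p. 1/8, …
E[payout] = (1/16)·2 + (1/8)·3 + (3/16)·4 + (1/4)·5 + (3/16)·6 + (1/8)·7 + (1/16)·8 = 5
Expected profit = 5 − 3 = 2

$2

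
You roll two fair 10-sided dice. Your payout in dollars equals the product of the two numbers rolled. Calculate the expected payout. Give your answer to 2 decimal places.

Distribution of the product of the two numbers rolled: 1 w.p. 1/100, 2 w.p. 1/50, 3 w.p. 1/50, 4 w.p. 3/100, 5 w.p. 1/50, 6 w.p. 1/25, …
E[payout] = (1/100)·1 + (1/50)·2 + (1/50)·3 + (3/100)·4 + (1/50)·5 + (1/25)·6 + (1/50)·7 + (1/25)·8 + (3/100)·9 + (1/25)·10 + (1/25)·12 + (1/50)·14 + (1/50)·15 + (3/100)·16 + (1/25)·18 + (1/25)·20 + (1/50)·21 + (1/25)·24 + (1/100)·25 + (1/50)·27 + (1/50)·28 + (1/25)·30 + (1/50)·32 + (1/50)·35 + (3/100)·36 + (1/25)·40 + (1/50)·42 + (1/50)·45 + (1/50)·48 + (1/100)·49 + (1/50)·50 + (1/50)·54 + (1/50)·56 + (1/50)·60 + (1/50)·63 + (1/100)·64 + (1/50)·70 + (1/50)·72 + (1/50)·80 + (1/100)·81 + (1/50)·90 + (1/100)·100 = 121/4
≈ $30.25

$30.25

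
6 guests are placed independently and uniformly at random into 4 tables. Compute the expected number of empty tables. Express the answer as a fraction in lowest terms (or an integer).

729/1024

Let Xⱼ=1 if table j is empty. P(Xⱼ=1) = ((4-1)/4)^6 = 729/4096.
By linearity, E[#empty] = 4·729/4096 = 729/1024.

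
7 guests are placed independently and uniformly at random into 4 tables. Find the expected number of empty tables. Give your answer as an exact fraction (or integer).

Let Xⱼ=1 if table j is empty. P(Xⱼ=1) = ((4-1)/4)^7 = 2187/16384.
By linearity, E[#empty] = 4·2187/16384 = 2187/4096.

2187/4096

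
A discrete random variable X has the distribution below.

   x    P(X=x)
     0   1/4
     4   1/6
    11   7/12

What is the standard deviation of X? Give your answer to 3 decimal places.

E[X] = 85/12, E[X²] = 293/4
Var(X) = E[X²] − (E[X])² = 293/4 − 7225/144 = 3323/144
SD(X) = √(3323/144) ≈ 4.804

4.804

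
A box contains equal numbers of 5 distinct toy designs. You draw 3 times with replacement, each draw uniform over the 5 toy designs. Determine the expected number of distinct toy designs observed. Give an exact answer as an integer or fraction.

Let Xⱼ=1 if type j appears at least once. P(Xⱼ=1) = 1 − ((5−1)/5)^3 = 61/125.
E[#distinct] = 5·61/125 = 61/25.

61/25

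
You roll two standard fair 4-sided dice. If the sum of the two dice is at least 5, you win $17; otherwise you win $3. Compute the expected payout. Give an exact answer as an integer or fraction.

E[payout] = (3/8)·3 + (5/8)·17 = 47/4

47/4 dollars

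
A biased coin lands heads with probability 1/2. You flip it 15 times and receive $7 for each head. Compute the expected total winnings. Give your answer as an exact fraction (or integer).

E[#heads] = 15·1/2 = 15/2 (linearity over flips).
E[winnings] = 7·15/2 = 105/2.

105/2 dollars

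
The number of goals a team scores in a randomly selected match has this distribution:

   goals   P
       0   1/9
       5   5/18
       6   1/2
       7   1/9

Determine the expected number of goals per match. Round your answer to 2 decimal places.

E[X] = (1/9)·0 + (5/18)·5 + (1/2)·6 + (1/9)·7
     = 31/6 ≈ 5.17

5.17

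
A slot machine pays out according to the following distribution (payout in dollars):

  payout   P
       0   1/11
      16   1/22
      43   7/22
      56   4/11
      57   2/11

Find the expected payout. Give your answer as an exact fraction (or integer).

993/22 dollars

E[X] = (1/11)·0 + (1/22)·16 + (7/22)·43 + (4/11)·56 + (2/11)·57
     = 993/22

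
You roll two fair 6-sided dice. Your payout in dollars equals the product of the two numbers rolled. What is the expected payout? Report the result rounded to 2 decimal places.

Distribution of the product of the two numbers rolled: 1 w.p. 1/36, 2 w.p. 1/18, 3 w.p. 1/18, 4 w.p. 1/12, 5 w.p. 1/18, 6 w.p. 1/9, …
E[payout] = (1/36)·1 + (1/18)·2 + (1/18)·3 + (1/12)·4 + (1/18)·5 + (1/9)·6 + (1/18)·8 + (1/36)·9 + (1/18)·10 + (1/9)·12 + (1/18)·15 + (1/36)·16 + (1/18)·18 + (1/18)·20 + (1/18)·24 + (1/36)·25 + (1/18)·30 + (1/36)·36 = 49/4
≈ $12.25

$12.25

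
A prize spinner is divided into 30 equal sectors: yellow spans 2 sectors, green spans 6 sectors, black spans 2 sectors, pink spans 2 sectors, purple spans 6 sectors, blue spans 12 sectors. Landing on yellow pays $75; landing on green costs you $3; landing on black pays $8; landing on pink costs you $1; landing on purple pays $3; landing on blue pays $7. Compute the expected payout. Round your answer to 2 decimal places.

$8.27

E[payout] = (2/30)·75 + (6/30)·(-3) + (2/30)·8 + (2/30)·(-1) + (6/30)·3 + (12/30)·7 = 124/15
≈ $8.27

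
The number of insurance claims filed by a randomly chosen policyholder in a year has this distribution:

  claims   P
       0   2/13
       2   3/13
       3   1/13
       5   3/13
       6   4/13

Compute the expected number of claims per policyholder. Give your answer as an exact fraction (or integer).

48/13

E[X] = (2/13)·0 + (3/13)·2 + (1/13)·3 + (3/13)·5 + (4/13)·6
     = 48/13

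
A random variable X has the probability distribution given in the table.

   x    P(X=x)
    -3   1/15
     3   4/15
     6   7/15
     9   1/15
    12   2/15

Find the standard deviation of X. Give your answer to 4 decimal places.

3.6111

E[X] = 28/5, E[X²] = 222/5
Var(X) = E[X²] − (E[X])² = 222/5 − 784/25 = 326/25
SD(X) = √(326/25) ≈ 3.6111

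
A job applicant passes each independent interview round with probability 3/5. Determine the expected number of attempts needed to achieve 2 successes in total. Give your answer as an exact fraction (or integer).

10/3

By linearity (sum of 2 independent geometric waits), E[trials] = 2/p = 2/(3/5) = 10/3.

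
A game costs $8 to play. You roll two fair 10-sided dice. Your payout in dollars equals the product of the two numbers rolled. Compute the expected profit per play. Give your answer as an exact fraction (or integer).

Distribution of the product of the two numbers rolled: 1 w.p. 1/100, 2 w.p. 1/50, 3 w.p. 1/50, 4 w.p. 3/100, 5 w.p. 1/50, 6 w.p. 1/25, …
E[payout] = (1/100)·1 + (1/50)·2 + (1/50)·3 + (3/100)·4 + (1/50)·5 + (1/25)·6 + (1/50)·7 + (1/25)·8 + (3/100)·9 + (1/25)·10 + (1/25)·12 + (1/50)·14 + (1/50)·15 + (3/100)·16 + (1/25)·18 + (1/25)·20 + (1/50)·21 + (1/25)·24 + (1/100)·25 + (1/50)·27 + (1/50)·28 + (1/25)·30 + (1/50)·32 + (1/50)·35 + (3/100)·36 + (1/25)·40 + (1/50)·42 + (1/50)·45 + (1/50)·48 + (1/100)·49 + (1/50)·50 + (1/50)·54 + (1/50)·56 + (1/50)·60 + (1/50)·63 + (1/100)·64 + (1/50)·70 + (1/50)·72 + (1/50)·80 + (1/100)·81 + (1/50)·90 + (1/100)·100 = 121/4
Expected profit = 121/4 − 8 = 89/4

89/4 dollars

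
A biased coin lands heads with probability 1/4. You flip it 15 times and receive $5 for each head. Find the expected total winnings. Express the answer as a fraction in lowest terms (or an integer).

E[#heads] = 15·1/4 = 15/4 (linearity over flips).
E[winnings] = 5·15/4 = 75/4.

75/4 dollars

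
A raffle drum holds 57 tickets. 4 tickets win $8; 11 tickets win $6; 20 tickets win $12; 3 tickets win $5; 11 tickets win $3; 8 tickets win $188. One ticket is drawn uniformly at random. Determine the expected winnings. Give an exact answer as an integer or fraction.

630/19 dollars

E[payout] = (4/57)·8 + (11/57)·6 + (20/57)·12 + (3/57)·5 + (11/57)·3 + (8/57)·188 = 630/19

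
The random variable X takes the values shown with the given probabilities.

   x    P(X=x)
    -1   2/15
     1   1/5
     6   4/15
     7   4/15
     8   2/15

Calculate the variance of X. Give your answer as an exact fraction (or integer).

778/75

E[X] = (2/15)·(-1) + (1/5)·1 + (4/15)·6 + (4/15)·7 + (2/15)·8 = 23/5
E[X²] = (2/15)·1 + (1/5)·1 + (4/15)·36 + (4/15)·49 + (2/15)·64 = 473/15
Var(X) = 473/15 − (23/5)² = 778/75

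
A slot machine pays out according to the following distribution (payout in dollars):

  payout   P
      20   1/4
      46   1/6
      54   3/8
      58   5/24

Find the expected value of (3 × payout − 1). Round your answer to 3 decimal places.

E[3x-1] = (1/4)·59 + (1/6)·137 + (3/8)·161 + (5/24)·173
     = 134 ≈ 134.000

134.000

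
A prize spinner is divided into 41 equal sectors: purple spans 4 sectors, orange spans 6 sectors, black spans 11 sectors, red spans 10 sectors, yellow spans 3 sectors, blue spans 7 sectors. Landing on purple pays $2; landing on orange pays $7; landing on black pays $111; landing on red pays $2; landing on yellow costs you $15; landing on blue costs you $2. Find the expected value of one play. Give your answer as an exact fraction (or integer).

1232/41 dollars

E[payout] = (4/41)·2 + (6/41)·7 + (11/41)·111 + (10/41)·2 + (3/41)·(-15) + (7/41)·(-2) = 1232/41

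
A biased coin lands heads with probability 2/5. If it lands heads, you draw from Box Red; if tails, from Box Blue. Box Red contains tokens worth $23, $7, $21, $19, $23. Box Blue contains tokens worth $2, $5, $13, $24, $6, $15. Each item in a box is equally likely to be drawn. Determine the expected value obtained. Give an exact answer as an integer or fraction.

E[X | Box Red] = (23 + 7 + 21 + 19 + 23)/5 = 93/5
E[X | Box Blue] = (2 + 5 + 13 + 24 + 6 + 15)/6 = 65/6
E[X] = (2/5)·93/5 + (3/5)·65/6 = 697/50

697/50 dollars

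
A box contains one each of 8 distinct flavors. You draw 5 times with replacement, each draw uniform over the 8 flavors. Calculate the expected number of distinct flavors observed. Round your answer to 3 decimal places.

3.897

Let Xⱼ=1 if type j appears at least once. P(Xⱼ=1) = 1 − ((8−1)/8)^5 = 15961/32768.
E[#distinct] = 8·15961/32768 = 15961/4096.
≈ 3.897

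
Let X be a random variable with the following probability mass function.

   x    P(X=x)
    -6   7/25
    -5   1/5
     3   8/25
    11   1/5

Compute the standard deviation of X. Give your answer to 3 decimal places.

E[X] = 12/25, E[X²] = 1054/25
Var(X) = E[X²] − (E[X])² = 1054/25 − 144/625 = 26206/625
SD(X) = √(26206/625) ≈ 6.475

6.475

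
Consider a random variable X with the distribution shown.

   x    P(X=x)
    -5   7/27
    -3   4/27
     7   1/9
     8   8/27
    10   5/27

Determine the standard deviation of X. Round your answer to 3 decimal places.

E[X] = 88/27, E[X²] = 1370/27
Var(X) = E[X²] − (E[X])² = 1370/27 − 7744/729 = 29246/729
SD(X) = √(29246/729) ≈ 6.334

6.334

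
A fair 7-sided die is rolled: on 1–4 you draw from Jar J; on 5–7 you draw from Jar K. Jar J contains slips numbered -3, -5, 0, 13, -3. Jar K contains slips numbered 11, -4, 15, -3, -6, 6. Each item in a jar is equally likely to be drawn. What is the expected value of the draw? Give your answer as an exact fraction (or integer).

E[X | Jar J] = (-3 − 5 + 0 + 13 − 3)/5 = 2/5
E[X | Jar K] = (11 − 4 + 15 − 3 − 6 + 6)/6 = 19/6
E[X] = (4/7)·2/5 + (3/7)·19/6 = 111/70

111/70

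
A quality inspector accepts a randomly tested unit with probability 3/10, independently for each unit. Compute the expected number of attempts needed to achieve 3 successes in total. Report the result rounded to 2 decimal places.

By linearity (sum of 3 independent geometric waits), E[trials] = 3/p = 3/(3/10) = 10.
≈ 10.00

10.00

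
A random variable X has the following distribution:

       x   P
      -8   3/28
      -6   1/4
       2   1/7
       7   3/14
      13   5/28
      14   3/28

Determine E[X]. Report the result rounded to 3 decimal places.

3.250

E[X] = (3/28)·(-8) + (1/4)·(-6) + (1/7)·2 + (3/14)·7 + (5/28)·13 + (3/28)·14
     = 13/4 ≈ 3.250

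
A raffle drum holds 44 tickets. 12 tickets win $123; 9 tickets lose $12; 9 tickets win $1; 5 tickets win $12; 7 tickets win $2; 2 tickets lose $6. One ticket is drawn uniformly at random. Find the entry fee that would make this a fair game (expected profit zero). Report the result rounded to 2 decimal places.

E[payout] = (12/44)·123 + (9/44)·(-12) + (9/44)·1 + (5/44)·12 + (7/44)·2 + (2/44)·(-6) = 1439/44
Fair fee = E[payout] = 1439/44 ≈ $32.70

$32.70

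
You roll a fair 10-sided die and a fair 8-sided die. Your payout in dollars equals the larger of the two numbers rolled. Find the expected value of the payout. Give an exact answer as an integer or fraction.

Distribution of the larger of the two numbers rolled: 1 w.p. 1/80, 2 w.p. 3/80, 3 w.p. 1/16, 4 w.p. 7/80, 5 w.p. 9/80, 6 w.p. 11/80, …
E[payout] = (1/80)·1 + (3/80)·2 + (1/16)·3 + (7/80)·4 + (9/80)·5 + (11/80)·6 + (13/80)·7 + (3/16)·8 + (1/10)·9 + (1/10)·10 = 131/20

131/20 dollars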